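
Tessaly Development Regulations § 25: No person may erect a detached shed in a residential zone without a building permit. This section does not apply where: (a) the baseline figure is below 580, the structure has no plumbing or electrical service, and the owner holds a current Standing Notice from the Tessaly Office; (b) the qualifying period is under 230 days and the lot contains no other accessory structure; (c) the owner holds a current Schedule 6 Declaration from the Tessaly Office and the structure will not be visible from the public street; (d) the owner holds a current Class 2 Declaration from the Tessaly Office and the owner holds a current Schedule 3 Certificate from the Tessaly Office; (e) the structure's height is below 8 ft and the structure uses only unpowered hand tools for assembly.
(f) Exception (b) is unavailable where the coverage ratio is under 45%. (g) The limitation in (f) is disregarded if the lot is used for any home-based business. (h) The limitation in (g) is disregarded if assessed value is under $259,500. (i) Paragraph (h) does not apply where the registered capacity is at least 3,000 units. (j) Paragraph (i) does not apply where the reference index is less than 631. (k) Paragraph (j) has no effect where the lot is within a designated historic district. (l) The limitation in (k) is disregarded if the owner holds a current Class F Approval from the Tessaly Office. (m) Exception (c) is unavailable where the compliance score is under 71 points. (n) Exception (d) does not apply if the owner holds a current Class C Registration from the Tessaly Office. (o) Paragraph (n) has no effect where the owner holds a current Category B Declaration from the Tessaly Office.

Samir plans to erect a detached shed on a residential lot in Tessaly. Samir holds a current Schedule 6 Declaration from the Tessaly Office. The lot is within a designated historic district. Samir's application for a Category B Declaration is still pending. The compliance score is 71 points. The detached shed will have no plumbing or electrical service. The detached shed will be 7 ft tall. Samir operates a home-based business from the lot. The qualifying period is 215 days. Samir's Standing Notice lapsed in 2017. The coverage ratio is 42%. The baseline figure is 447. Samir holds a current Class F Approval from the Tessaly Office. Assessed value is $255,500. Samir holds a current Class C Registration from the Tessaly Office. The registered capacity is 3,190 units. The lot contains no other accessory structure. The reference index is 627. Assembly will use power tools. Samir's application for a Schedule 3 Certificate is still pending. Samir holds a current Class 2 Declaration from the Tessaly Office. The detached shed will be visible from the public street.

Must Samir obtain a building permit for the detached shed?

Yes — Samir must obtain a building permit.

Exception (a) does not apply: there is no Standing Notice in force.
Exception (b) is satisfied on its face — the qualifying period is 215 days, under the 230 days limit; the lot has no other accessory structure. But applying paragraphs (f)–(l): (f) operates against (b): the coverage ratio is 42%, under the 45% limit. (g) would limit (f) — a home-based business operates on the lot — but (h) sets (g) aside: (h) applies — assessed value is $255,500, under the $259,500 limit. (i) is engaged (the registered capacity is 3,190 units, meeting the 3,000 units threshold), but is displaced by (j): (j) applies — the reference index is 627, less than the 631 limit. (k) applies (the lot is in a historic district), but yields to (l): (l) operates against (k): a current Class F Approval is held. Exception (b) does not apply.
Exception (c) does not apply: the structure will be visible from the street.
Exception (d) does not apply: no current Schedule 3 Certificate is held.
Exception (e) fails — assembly uses power tools.
Every exception is unavailable, so the rule governs.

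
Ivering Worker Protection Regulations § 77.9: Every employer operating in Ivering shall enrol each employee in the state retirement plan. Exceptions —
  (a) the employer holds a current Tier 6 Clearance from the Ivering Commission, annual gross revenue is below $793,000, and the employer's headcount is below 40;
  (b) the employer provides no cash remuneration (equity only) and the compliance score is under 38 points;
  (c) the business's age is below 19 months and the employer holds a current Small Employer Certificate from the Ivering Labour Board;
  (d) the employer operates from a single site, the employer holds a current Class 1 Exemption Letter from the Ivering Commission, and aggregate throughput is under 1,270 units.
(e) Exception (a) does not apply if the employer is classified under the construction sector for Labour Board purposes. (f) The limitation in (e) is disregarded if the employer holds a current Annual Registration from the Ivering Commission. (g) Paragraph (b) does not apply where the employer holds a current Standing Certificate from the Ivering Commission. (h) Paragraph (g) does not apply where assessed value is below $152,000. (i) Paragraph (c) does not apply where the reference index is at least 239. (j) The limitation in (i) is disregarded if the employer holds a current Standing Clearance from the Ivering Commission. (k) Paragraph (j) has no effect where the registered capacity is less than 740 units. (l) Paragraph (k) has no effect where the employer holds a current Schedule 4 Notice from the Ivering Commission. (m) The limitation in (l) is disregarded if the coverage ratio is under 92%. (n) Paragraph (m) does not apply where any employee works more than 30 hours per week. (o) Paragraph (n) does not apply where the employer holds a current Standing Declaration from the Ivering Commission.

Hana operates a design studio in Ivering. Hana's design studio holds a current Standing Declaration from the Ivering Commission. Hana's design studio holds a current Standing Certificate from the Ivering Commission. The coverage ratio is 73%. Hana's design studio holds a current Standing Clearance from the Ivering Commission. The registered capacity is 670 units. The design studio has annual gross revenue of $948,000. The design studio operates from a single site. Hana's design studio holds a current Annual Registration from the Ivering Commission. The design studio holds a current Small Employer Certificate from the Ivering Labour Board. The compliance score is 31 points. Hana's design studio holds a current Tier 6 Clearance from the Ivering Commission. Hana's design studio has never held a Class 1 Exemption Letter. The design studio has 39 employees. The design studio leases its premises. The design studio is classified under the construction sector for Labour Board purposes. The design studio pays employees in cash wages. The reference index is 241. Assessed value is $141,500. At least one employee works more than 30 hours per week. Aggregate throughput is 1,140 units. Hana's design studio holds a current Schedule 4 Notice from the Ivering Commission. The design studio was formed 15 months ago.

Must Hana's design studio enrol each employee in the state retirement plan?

Exception (a) requires that annual gross revenue is below $793,000; but annual gross revenue is $948,000, not below $793,000, so (a) is unavailable.
Exception (b) does not apply: employees are paid cash wages.
Exception (c): the business's age is 15 months, below the 19 months limit; a current Small Employer Certificate is held — every condition holds. But applying paragraphs (i)–(o): (i) operates — the reference index is 241, meeting the 239 threshold. (j) would limit (i) — a current Standing Clearance is held — but (k) sets (j) aside: (k) operates against (j): the registered capacity is 670 units, less than the 740 units limit. (l) would limit (k) — a current Schedule 4 Notice is held — but (m) sets (l) aside: (m) operates against (l): the coverage ratio is 73%, under the 92% limit. (n) would limit (m) — at least one employee exceeds 30 hours/week — but (o) sets (n) aside: (o) operates — a current Standing Declaration is held. (c) is therefore removed.
Exception (d) does not apply: the Class 1 Exemption Letter is not current.
None of the exceptions is available; § 77.9 applies in full.

Yes — Hana's design studio must enrol each employee in the state retirement plan.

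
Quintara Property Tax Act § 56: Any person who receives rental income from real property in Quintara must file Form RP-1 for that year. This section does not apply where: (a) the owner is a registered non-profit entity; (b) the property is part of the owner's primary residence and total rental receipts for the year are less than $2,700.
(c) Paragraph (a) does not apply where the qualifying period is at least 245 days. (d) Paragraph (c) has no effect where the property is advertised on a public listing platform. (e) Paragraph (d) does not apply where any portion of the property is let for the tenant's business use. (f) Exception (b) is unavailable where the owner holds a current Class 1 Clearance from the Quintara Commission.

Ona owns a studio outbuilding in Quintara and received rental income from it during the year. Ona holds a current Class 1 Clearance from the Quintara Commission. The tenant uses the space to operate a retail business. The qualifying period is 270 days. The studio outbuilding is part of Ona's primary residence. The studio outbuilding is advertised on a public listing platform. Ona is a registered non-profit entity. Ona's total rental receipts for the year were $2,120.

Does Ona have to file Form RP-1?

Exception (a): Ona is a registered non-profit — every condition holds. However, paragraphs (c)–(e) must be considered: (c) is triggered — the qualifying period is 270 days, meeting the 245 days threshold. (d) would limit (c) — the property is publicly advertised — but (e) sets (d) aside: (e) operates against (d): the space is let for business use. So (a) is unavailable.
All of (b)'s requirements are met (the studio outbuilding is part of the primary residence; total rental receipts for the year are $2,120, less than the $2,700 limit). However, paragraph (f) must be considered: (f) is engaged — a current Class 1 Clearance is held. (b) is therefore removed.
No exception is made out. Ona falls within the general rule.

Yes — Ona must file Form RP-1.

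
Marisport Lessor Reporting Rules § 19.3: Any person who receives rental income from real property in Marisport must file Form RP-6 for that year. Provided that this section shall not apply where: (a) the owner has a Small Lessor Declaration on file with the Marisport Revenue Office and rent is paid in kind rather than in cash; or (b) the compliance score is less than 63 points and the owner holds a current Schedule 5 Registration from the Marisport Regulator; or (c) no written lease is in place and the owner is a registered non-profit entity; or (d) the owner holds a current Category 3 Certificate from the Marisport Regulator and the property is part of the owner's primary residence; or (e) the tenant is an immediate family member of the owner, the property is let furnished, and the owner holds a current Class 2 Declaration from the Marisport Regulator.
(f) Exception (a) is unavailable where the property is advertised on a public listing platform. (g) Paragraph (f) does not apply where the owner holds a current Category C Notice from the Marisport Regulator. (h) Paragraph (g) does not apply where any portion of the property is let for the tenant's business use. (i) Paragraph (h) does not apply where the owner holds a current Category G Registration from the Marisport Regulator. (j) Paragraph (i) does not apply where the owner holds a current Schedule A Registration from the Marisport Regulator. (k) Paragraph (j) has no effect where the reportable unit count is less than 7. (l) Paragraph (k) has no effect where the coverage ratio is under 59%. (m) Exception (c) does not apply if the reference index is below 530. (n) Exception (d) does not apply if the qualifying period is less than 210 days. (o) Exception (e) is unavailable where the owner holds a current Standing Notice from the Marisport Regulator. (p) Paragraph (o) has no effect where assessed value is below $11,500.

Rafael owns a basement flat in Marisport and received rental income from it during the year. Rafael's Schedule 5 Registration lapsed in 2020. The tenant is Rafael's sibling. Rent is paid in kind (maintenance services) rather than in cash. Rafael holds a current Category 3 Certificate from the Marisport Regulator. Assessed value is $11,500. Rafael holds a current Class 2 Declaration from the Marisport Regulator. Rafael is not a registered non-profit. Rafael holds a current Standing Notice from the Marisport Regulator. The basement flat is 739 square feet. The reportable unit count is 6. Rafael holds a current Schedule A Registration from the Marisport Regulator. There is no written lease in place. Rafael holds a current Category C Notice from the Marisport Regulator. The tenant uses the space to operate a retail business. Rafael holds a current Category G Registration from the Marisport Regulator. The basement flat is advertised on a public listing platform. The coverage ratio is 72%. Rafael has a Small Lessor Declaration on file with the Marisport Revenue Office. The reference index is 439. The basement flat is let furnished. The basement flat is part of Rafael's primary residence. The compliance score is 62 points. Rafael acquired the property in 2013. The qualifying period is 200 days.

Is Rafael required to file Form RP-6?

Exception (a)'s conditions are all satisfied: a Small Lessor Declaration is on file; rent is paid in kind. Considering the limiting provisions: (f) operates (the property is publicly advertised), but is displaced by (g): (g) operates against (f): a current Category C Notice is held. (h) would limit (g) — the space is let for business use — but (i) sets (h) aside: (i) operates against (h): a current Category G Registration is held. (j) is triggered (a current Schedule A Registration is held), but is set aside by (k): (k) applies — the reportable unit count is 6, less than the 7 limit. (l) is inapplicable (the coverage ratio is 72%, not under 59%), so (k) stands. (a) remains available.
Exception (b) does not apply: the Schedule 5 Registration is not current.
Exception (c) fails — Rafael is not a registered non-profit.
Exception (d)'s conditions are all satisfied: a current Category 3 Certificate is held; the basement flat is part of the primary residence. But: (n) applies — the qualifying period is 200 days, less than the 210 days limit. So (d) is unavailable.
Exception (e): the tenant is an immediate family member; the property is let furnished; a current Class 2 Declaration is held — every condition holds. But: (o) applies — a current Standing Notice is held. (p) is not triggered (assessed value is $11,500, not below $11,500), so (o) stands. Exception (e) does not apply.

No — exception (a) applies; Rafael is not required to file Form RP-6.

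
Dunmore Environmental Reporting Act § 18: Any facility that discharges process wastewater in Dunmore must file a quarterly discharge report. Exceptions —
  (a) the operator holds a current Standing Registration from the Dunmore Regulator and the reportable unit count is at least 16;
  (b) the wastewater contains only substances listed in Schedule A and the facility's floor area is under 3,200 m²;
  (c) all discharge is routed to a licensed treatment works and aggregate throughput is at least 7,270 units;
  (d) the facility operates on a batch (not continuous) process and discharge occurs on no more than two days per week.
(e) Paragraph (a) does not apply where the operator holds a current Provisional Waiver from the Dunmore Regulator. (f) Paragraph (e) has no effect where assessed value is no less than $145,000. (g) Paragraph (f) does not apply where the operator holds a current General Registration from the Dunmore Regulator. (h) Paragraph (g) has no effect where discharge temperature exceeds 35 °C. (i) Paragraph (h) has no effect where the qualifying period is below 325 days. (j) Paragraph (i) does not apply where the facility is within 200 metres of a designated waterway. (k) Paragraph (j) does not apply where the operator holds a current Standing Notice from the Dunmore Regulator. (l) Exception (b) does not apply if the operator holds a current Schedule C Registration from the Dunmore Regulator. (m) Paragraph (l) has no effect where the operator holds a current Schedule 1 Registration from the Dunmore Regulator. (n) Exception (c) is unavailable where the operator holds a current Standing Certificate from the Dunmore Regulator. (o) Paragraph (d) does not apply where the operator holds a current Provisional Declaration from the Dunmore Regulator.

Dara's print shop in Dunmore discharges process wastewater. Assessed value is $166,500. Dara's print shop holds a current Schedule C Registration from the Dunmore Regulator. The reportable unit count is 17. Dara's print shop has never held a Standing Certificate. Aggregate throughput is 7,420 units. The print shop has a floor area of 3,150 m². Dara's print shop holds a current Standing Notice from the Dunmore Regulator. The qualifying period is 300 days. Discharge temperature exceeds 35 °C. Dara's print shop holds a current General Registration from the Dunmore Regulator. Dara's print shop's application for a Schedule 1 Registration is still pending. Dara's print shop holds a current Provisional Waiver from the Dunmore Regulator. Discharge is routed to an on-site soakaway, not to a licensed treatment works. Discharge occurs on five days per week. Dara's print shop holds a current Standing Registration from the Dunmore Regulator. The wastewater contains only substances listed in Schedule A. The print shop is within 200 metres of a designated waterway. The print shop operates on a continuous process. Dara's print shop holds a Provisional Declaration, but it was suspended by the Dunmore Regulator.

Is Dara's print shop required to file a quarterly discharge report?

Yes — Dara's print shop must file a quarterly discharge report.

Exception (a) is satisfied on its face — a current Standing Registration is held; the reportable unit count is 17, meeting the 16 threshold. But applying paragraphs (e)–(k): (e) operates — a current Provisional Waiver is held. (f) is engaged (assessed value is $166,500, meeting the $145,000 threshold), but is itself disapplied by (g): (g) applies — a current General Registration is held. (h) operates (discharge temperature exceeds 35 °C), but yields to (i): (i) applies — the qualifying period is 300 days, below the 325 days limit. (j) is engaged (the print shop is within 200 m of a designated waterway), but is set aside by (k): (k) is engaged — a current Standing Notice is held. Exception (a) does not apply.
All of (b)'s requirements are met (the wastewater is Schedule-A-only; the facility's floor area is 3,150 m², under the 3,200 m² limit). Turning to paragraphs (l)–(m): (l) operates against (b): a current Schedule C Registration is held. (m), which would lift (l), is not engaged — the Schedule 1 Registration is not current. So (b) is unavailable.
Exception (c) does not apply: discharge is not routed to a licensed treatment works.
Exception (d) fails — the facility operates on a continuous process.
None of the exceptions is available; § 18 applies in full.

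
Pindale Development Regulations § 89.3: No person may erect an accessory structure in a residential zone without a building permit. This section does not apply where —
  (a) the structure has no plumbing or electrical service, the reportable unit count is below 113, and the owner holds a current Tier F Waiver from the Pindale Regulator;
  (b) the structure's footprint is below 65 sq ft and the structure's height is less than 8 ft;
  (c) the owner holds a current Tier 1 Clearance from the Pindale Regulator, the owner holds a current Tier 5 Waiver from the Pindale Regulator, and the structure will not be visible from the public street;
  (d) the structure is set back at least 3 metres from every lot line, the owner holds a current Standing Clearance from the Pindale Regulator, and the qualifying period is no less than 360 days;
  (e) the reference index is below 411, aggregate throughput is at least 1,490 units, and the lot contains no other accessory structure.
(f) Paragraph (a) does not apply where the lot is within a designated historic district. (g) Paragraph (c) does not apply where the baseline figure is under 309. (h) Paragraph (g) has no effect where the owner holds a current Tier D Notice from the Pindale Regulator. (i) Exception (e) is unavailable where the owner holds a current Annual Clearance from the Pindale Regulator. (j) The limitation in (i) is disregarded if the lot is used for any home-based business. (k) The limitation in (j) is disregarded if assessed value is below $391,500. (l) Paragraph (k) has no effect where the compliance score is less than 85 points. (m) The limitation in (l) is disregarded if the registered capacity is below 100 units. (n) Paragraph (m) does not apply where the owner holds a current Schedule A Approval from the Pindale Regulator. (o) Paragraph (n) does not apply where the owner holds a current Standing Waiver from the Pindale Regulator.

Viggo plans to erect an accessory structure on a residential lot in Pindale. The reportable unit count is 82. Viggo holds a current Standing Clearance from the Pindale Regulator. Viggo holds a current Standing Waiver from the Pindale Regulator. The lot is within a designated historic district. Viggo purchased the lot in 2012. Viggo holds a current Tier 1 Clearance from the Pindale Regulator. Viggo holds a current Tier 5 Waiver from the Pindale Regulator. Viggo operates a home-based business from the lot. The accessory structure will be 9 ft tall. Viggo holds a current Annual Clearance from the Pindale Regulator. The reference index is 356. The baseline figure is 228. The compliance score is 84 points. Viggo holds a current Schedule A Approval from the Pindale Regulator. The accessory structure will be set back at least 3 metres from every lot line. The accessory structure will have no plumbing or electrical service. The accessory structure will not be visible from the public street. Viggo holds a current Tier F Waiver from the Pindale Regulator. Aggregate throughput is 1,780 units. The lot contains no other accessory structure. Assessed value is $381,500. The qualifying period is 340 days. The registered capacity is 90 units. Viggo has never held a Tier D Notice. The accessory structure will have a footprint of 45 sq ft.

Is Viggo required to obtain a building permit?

Exception (a)'s conditions are all satisfied: there is no plumbing or electrical service; the reportable unit count is 82, below the 113 limit; a current Tier F Waiver is held. But applying paragraph (f): (f) applies — the lot is in a historic district. (a) is therefore removed.
Exception (b) fails — the structure's height is 9 ft, not less than 8 ft.
Exception (c): a current Tier 1 Clearance is held; a current Tier 5 Waiver is held; the structure will not be visible from the street — every condition holds. But applying paragraphs (g)–(h): (g) operates against (c): the baseline figure is 228, under the 309 limit. (h) is not triggered (the Tier D Notice is not current), so (g) stands. So (c) is unavailable.
Exception (d) requires that the qualifying period is no less than 360 days; but the qualifying period is 340 days, short of 360 days, so (d) is unavailable.
Exception (e) is satisfied on its face — the reference index is 356, below the 411 limit; aggregate throughput is 1,780 units, meeting the 1,490 units threshold; the lot has no other accessory structure. Turning to paragraphs (i)–(o): (i) operates against (e): a current Annual Clearance is held. (j) would limit (i) — a home-based business operates on the lot — but (k) sets (j) aside: (k) operates against (j): assessed value is $381,500, below the $391,500 limit. (l) would limit (k) — the compliance score is 84 points, less than the 85 points limit — but (m) sets (l) aside: (m) is engaged — the registered capacity is 90 units, below the 100 units limit. (n) is triggered (a current Schedule A Approval is held), but is itself disapplied by (o): (o) operates — a current Standing Waiver is held. (e) is therefore removed.
No exception displaces § 89.3.

Yes — Viggo must obtain a building permit.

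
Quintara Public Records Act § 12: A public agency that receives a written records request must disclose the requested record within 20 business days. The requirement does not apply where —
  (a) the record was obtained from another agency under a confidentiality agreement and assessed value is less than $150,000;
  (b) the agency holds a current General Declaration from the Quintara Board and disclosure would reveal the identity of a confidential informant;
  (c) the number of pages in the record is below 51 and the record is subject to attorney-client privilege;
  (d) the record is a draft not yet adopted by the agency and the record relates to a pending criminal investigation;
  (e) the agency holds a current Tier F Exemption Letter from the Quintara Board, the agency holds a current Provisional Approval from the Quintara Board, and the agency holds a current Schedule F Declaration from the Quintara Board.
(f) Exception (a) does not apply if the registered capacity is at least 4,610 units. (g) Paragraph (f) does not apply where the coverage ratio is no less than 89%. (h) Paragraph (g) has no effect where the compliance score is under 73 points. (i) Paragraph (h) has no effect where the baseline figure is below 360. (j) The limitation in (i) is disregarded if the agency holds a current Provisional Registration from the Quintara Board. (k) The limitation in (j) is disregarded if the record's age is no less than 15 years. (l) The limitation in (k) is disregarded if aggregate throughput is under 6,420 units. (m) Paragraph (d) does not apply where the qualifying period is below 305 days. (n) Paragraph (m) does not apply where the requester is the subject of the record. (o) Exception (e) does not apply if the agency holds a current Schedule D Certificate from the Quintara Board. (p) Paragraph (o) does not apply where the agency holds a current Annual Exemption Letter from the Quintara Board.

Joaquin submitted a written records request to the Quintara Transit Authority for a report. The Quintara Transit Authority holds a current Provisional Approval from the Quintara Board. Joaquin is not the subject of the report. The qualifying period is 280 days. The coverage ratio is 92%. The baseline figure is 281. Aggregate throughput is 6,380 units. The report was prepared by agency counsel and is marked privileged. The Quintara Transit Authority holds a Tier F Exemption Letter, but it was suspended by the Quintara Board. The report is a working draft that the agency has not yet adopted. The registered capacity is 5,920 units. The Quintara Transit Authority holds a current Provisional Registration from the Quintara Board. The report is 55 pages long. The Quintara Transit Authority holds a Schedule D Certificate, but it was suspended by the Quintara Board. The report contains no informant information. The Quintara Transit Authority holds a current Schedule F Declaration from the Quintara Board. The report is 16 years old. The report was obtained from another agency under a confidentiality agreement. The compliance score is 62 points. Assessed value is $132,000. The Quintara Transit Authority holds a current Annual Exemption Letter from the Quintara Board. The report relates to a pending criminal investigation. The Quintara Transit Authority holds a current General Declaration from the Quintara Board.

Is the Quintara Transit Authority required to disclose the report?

Yes — the Quintara Transit Authority must disclose the report.

Exception (a) is satisfied on its face — the report was obtained under a confidentiality agreement; assessed value is $132,000, less than the $150,000 limit. But: (f) applies — the registered capacity is 5,920 units, meeting the 4,610 units threshold. (g) would limit (f) — the coverage ratio is 92%, meeting the 89% threshold — but (h) sets (g) aside: (h) is triggered — the compliance score is 62 points, under the 73 points limit. (i) would limit (h) — the baseline figure is 281, below the 360 limit — but (j) sets (i) aside: (j) operates against (i): a current Provisional Registration is held. (k) would limit (j) — the record's age is 16 years, meeting the 15 years threshold — but (l) sets (k) aside: (l) is engaged — aggregate throughput is 6,380 units, under the 6,420 units limit. (a) is therefore removed.
Exception (b) requires that disclosure would reveal the identity of a confidential informant; but the report contains no informant information, so (b) is unavailable.
Exception (c) fails — the number of pages in the record is 55, not below 51.
Exception (d) is satisfied on its face — the report is an unadopted draft; the report relates to a pending investigation. But: (m) applies — the qualifying period is 280 days, below the 305 days limit. (n) does not operate here (Joaquin is not the subject of the report), so (m) stands. So (d) is unavailable.
Exception (e) does not apply: the Tier F Exemption Letter is not current.
No exception applies. The general rule governs.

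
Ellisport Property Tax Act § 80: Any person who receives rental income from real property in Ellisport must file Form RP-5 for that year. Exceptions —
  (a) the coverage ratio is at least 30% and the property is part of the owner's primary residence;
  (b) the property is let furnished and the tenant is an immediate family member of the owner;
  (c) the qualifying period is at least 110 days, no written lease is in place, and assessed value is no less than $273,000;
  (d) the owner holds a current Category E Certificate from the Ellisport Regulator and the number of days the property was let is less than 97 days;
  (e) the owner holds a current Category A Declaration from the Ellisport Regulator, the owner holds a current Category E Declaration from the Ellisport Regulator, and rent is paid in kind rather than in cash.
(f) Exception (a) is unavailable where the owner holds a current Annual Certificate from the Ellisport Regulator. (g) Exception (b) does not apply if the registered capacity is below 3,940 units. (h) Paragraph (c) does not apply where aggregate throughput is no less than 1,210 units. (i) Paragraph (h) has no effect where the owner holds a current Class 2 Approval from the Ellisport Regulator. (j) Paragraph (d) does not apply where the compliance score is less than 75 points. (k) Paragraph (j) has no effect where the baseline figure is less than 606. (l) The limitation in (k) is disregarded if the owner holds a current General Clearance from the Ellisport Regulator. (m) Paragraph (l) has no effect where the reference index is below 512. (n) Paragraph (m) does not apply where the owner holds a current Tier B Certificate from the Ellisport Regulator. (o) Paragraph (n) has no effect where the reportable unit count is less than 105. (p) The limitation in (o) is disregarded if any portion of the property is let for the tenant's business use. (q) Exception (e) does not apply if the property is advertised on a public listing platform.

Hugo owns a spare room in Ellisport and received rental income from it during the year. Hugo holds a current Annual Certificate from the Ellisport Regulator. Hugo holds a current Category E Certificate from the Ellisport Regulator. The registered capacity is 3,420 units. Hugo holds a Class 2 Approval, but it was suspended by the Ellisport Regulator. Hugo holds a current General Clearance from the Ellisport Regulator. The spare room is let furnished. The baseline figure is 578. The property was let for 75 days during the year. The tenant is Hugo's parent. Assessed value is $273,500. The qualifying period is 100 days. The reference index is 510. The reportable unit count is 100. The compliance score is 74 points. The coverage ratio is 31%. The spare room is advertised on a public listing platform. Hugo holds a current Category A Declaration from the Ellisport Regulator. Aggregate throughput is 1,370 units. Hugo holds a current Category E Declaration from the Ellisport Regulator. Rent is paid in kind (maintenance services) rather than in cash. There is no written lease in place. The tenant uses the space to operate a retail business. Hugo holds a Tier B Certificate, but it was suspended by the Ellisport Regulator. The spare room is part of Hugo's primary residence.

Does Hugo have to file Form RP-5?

No — exception (d) applies; Hugo is not required to file Form RP-5.

Exception (a)'s conditions are all satisfied: the coverage ratio is 31%, meeting the 30% threshold; the spare room is part of the primary residence. But: (f) operates — a current Annual Certificate is held. So (a) is unavailable.
Exception (b): the property is let furnished; the tenant is an immediate family member — every condition holds. However, paragraph (g) must be considered: (g) operates against (b): the registered capacity is 3,420 units, below the 3,940 units limit. (b) is therefore removed.
Exception (c) does not apply: the qualifying period is 100 days, short of 110 days.
Exception (d): a current Category E Certificate is held; the number of days the property was let is 75 days, less than the 97 days limit — every condition holds. Applying paragraphs (j)–(p): (j) applies (the compliance score is 74 points, less than the 75 points limit), but yields to (k): (k) operates against (j): the baseline figure is 578, less than the 606 limit. (l) would limit (k) — a current General Clearance is held — but (m) sets (l) aside: (m) operates — the reference index is 510, below the 512 limit. (n), which would lift (m), is not engaged — no current Tier B Certificate is held. (d) remains available.
Exception (e) is satisfied on its face — a current Category A Declaration is held; a current Category E Declaration is held; rent is paid in kind. But applying paragraph (q): (q) operates — the property is publicly advertised. So (e) is unavailable.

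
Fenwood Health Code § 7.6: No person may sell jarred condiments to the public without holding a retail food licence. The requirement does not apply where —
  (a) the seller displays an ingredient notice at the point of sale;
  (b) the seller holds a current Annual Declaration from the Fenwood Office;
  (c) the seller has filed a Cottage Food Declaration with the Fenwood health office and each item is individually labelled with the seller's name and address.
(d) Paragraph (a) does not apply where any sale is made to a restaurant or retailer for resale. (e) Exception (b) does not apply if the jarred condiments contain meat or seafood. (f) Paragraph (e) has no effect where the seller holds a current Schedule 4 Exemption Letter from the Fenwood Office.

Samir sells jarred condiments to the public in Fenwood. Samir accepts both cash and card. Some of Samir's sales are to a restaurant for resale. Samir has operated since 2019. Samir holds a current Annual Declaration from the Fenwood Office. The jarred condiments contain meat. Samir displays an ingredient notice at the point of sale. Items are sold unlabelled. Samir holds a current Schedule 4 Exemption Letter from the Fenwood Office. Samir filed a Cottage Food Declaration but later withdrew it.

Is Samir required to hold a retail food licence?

Exception (a): an ingredient notice is displayed — every condition holds. Turning to paragraph (d): (d) operates — some sales are to a restaurant for resale. So (a) is unavailable.
All of (b)'s requirements are met (a current Annual Declaration is held). Considering the limiting provisions: (e) would limit (b) — the jarred condiments contain meat — but (f) sets (e) aside: (f) operates against (e): a current Schedule 4 Exemption Letter is held. (b) remains available.
Exception (c) fails — the Cottage Food Declaration was withdrawn.

No — exception (b) applies; Samir is not required to hold a retail food licence.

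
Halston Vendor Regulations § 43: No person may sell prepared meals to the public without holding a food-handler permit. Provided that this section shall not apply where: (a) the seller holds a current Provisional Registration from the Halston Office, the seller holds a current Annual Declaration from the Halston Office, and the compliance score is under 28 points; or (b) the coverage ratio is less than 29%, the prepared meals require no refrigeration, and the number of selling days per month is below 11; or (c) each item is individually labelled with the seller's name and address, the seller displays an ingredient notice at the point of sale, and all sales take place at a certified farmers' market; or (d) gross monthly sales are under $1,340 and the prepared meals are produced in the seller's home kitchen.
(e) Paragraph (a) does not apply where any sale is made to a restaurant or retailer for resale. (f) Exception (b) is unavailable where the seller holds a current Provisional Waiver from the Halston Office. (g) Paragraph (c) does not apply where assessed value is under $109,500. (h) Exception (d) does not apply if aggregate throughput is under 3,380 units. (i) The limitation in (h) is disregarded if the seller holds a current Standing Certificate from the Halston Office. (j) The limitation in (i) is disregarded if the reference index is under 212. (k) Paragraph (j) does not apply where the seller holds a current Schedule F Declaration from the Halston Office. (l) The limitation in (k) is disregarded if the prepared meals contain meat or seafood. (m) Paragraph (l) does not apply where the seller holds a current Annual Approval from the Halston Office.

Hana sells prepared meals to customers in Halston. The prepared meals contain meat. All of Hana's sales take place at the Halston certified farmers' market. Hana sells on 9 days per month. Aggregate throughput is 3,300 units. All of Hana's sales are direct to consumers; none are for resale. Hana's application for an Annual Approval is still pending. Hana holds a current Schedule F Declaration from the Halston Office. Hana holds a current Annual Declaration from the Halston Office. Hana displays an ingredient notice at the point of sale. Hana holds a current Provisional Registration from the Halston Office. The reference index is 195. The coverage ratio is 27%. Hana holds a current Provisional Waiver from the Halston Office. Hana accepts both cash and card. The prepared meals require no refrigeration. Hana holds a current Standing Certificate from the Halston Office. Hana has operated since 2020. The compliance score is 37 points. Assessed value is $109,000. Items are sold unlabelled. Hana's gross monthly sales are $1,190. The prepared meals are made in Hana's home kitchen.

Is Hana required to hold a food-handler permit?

Yes — Hana must hold a food-handler permit.

Exception (a) fails — the compliance score is 37 points, not under 28 points.
All of (b)'s requirements are met (the coverage ratio is 27%, less than the 29% limit; the prepared meals are shelf-stable; the number of selling days per month is 9, below the 11 limit). Turning to paragraph (f): (f) applies — a current Provisional Waiver is held. Exception (b) does not apply.
Exception (c) requires that each item is individually labelled with the seller's name and address; but items are sold unlabelled, so (c) is unavailable.
Exception (d)'s conditions are all satisfied: gross monthly sales are $1,190, under the $1,340 limit; the prepared meals are home-kitchen produced. But: (h) operates against (d): aggregate throughput is 3,300 units, under the 3,380 units limit. (i) is triggered (a current Standing Certificate is held), but is displaced by (j): (j) is engaged — the reference index is 195, under the 212 limit. (k) would limit (j) — a current Schedule F Declaration is held — but (l) sets (k) aside: (l) is triggered — the prepared meals contain meat. (m), which would lift (l), does not operate here — no current Annual Approval is held. (d) is therefore removed.
No exception is made out. Hana falls within the general rule.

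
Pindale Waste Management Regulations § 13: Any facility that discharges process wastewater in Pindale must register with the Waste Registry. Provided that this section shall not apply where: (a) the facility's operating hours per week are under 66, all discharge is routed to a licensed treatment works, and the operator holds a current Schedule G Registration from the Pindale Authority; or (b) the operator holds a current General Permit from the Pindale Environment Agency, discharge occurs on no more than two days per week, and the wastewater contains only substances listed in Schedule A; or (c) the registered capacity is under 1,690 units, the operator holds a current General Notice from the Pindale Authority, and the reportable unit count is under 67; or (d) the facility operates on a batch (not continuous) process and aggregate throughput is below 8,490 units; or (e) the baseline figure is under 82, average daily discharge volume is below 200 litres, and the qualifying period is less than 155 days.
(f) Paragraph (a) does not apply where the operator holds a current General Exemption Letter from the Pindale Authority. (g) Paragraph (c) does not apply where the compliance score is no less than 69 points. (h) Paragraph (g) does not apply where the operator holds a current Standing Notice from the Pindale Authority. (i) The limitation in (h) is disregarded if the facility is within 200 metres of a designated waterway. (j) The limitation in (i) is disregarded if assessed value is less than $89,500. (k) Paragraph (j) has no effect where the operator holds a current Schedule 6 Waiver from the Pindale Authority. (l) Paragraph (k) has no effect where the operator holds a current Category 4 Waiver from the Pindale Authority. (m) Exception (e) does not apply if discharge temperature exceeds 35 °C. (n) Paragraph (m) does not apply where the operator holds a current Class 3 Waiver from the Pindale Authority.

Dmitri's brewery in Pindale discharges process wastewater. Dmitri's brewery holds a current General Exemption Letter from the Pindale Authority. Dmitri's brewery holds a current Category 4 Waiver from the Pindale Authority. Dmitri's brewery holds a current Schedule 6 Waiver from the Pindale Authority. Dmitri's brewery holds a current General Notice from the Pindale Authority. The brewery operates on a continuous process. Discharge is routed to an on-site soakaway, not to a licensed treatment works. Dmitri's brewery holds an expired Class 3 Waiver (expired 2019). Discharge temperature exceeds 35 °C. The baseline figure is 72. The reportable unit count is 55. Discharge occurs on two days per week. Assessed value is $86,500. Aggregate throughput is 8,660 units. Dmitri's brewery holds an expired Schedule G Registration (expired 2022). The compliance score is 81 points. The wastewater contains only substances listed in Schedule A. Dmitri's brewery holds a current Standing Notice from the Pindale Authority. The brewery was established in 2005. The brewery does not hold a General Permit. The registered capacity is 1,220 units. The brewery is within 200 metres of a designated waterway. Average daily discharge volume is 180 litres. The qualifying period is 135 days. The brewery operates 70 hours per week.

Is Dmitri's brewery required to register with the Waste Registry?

Exception (a) fails — the facility's operating hours per week are 70, not under 66.
Exception (b) does not apply: no General Permit is held.
All of (c)'s requirements are met (the registered capacity is 1,220 units, under the 1,690 units limit; a current General Notice is held; the reportable unit count is 55, under the 67 limit). As to paragraphs (g)–(l): (g) would limit (c) — the compliance score is 81 points, meeting the 69 points threshold — but (h) sets (g) aside: (h) is triggered — a current Standing Notice is held. (i) would limit (h) — the brewery is within 200 m of a designated waterway — but (j) sets (i) aside: (j) operates against (i): assessed value is $86,500, less than the $89,500 limit. (k) would limit (j) — a current Schedule 6 Waiver is held — but (l) sets (k) aside: (l) operates against (k): a current Category 4 Waiver is held. Exception (c) stands.
Exception (d) does not apply: the facility operates on a continuous process.
Exception (e)'s conditions are all satisfied: the baseline figure is 72, under the 82 limit; average daily discharge volume is 180 litres, below the 200 litres limit; the qualifying period is 135 days, less than the 155 days limit. Turning to paragraphs (m)–(n): (m) operates — discharge temperature exceeds 35 °C. (n) is inapplicable (no current Class 3 Waiver is held), so (m) stands. Exception (e) does not apply.

No — exception (c) applies; Dmitri's brewery is not required to register with the Waste Registry.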